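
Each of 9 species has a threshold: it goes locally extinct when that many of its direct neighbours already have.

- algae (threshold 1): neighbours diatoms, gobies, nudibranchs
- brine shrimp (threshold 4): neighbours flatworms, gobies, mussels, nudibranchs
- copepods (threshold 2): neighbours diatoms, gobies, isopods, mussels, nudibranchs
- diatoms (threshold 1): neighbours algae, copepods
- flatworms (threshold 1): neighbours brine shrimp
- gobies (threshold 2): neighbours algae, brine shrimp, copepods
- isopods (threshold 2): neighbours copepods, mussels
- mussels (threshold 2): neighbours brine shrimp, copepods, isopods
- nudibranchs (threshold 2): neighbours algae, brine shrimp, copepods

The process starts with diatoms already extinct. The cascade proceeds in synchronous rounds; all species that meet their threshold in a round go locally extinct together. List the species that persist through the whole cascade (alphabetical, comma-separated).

Round 1 — diatoms goes locally extinct (initial).
Round 2 — checking thresholds:
  algae: 1 of 3 neighbours ≥ 1, goes locally extinct.
  copepods: 1 of 5 neighbours < 2, not yet.
Round 3 — no new extinctions; cascade stops.

brine shrimp, copepods, flatworms, gobies, isopods, mussels, nudibranchs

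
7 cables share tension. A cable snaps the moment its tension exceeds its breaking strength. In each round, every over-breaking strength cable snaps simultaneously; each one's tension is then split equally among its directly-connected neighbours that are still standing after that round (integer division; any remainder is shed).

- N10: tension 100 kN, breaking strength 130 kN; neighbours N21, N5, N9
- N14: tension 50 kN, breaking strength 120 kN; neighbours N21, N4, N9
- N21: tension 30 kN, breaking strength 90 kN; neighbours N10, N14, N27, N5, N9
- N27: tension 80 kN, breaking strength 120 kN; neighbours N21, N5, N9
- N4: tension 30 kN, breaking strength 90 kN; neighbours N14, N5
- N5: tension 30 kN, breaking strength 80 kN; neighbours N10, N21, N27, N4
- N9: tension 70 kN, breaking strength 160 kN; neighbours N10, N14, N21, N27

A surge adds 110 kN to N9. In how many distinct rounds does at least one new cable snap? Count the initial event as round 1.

4

Round 1 — N9 at 180 > 160. N9 snaps.
  N9 sheds 180 kN to N10, N14, N21, N27: 45 each.
    N10: 100+45 = 145 > 130
    N14: 50+45 = 95 ≤ 120
    N21: 30+45 = 75 ≤ 90
    N27: 80+45 = 125 > 120
Round 2 — N10, N27 snap.
  N10 sheds 145 kN to N21, N5: 72 each (1 lost).
    N21: 75+72 = 147 > 90
    N5: 30+72 = 102 > 80
  N27 sheds 125 kN to N21, N5: 62 each (1 lost).
    N21: 147+62 = 209 > 90
    N5: 102+62 = 164 > 80
Round 3 — N21, N5 snap.
  N21 sheds 209 kN to N14: 209 each.
    N14: 95+209 = 304 > 120
  N5 sheds 164 kN to N4: 164 each.
    N4: 30+164 = 194 > 90
Round 4 — N14, N4 snap.
  N14 sheds 304 kN: no online neighbours, lost.
  N4 sheds 194 kN: no online neighbours, lost.
No further breaks.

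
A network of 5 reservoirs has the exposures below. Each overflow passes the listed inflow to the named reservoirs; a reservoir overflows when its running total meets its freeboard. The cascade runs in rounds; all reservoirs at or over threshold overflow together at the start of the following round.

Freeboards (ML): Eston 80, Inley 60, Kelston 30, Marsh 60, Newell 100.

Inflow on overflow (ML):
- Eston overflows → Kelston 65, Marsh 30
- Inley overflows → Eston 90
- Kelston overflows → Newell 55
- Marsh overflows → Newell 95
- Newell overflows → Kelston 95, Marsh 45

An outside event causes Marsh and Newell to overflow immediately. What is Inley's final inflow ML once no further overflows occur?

Round 1 — Marsh, Newell overflow (initial).
  Kelston: +95 → 95 ≥ 30
Round 2 — Kelston overflows.
No further overflows.

0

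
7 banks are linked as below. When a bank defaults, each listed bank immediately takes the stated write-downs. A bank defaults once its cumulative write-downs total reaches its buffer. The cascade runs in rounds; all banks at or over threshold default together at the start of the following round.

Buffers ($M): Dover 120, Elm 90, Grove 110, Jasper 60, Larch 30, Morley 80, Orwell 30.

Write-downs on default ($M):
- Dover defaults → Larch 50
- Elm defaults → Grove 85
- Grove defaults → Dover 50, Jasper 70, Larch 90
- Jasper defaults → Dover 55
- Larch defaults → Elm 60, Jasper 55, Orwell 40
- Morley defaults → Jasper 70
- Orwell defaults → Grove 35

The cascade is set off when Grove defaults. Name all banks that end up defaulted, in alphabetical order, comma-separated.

Grove, Jasper, Larch, Orwell

Round 1 — Grove defaults (initial).
  Dover: +50 → 50 < 120
  Jasper: +70 → 70 ≥ 60
  Larch: +90 → 90 ≥ 30
Round 2 — Jasper, Larch default.
  Dover: +55 → 105 < 120
  Elm: +60 → 60 < 90
  Orwell: +40 → 40 ≥ 30
Round 3 — Orwell defaults.
No further defaults.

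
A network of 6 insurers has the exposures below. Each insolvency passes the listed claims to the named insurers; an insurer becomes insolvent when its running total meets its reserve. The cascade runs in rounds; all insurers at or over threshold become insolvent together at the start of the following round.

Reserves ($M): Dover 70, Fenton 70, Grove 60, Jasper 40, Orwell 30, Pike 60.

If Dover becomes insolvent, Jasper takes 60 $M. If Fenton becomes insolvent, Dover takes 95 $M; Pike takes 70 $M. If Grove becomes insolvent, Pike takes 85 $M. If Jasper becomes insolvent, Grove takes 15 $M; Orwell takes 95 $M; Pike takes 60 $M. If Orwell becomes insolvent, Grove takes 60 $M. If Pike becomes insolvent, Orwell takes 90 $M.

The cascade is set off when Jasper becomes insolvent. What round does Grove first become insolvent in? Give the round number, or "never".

Round 1 — Jasper becomes insolvent (initial).
  Grove: +15 → 15 < 60
  Orwell: +95 → 95 ≥ 30
  Pike: +60 → 60 ≥ 60
Round 2 — Orwell, Pike become insolvent.
  Grove: +60 → 75 ≥ 60
Round 3 — Grove becomes insolvent.
No further insolvencies.

3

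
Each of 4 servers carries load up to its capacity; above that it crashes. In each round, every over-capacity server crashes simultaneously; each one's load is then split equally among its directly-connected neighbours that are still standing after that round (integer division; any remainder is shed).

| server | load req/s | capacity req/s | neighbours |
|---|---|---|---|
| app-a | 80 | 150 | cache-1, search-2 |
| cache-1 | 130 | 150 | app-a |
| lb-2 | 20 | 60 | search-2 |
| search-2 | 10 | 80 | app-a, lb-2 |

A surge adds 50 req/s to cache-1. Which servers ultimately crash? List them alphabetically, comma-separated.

app-a, cache-1, lb-2, search-2

Round 1 — cache-1 at 180 > 150. cache-1 crashes.
  cache-1 sheds 180 req/s to app-a: 180 each.
    app-a: 80+180 = 260 > 150
Round 2 — app-a crashes.
  app-a sheds 260 req/s to search-2: 260 each.
    search-2: 10+260 = 270 > 80
Round 3 — search-2 crashes.
  search-2 sheds 270 req/s to lb-2: 270 each.
    lb-2: 20+270 = 290 > 60
Round 4 — lb-2 crashes.
  lb-2 sheds 290 req/s: no online neighbours, lost.
No further crashes.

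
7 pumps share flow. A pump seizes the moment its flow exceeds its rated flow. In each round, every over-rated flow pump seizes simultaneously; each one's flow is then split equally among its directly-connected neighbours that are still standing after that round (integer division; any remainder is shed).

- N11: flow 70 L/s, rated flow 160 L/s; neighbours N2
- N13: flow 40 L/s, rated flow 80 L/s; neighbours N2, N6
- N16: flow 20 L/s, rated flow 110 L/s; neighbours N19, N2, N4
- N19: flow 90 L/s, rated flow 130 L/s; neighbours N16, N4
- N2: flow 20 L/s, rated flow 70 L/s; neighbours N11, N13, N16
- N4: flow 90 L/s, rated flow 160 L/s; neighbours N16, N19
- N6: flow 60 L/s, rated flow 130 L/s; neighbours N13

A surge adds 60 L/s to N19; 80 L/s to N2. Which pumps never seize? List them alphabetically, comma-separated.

Round 1 — N19 at 150 > 130; N2 at 100 > 70. N19, N2 seize.
  N19 sheds 150 L/s to N16, N4: 75 each.
    N16: 20+75 = 95 ≤ 110
    N4: 90+75 = 165 > 160
  N2 sheds 100 L/s to N11, N13, N16: 33 each (1 lost).
    N11: 70+33 = 103 ≤ 160
    N13: 40+33 = 73 ≤ 80
    N16: 95+33 = 128 > 110
Round 2 — N16, N4 seize.
  N16 sheds 128 L/s: no online neighbours, lost.
  N4 sheds 165 L/s: no online neighbours, lost.
No further seizures.

N11, N13, N6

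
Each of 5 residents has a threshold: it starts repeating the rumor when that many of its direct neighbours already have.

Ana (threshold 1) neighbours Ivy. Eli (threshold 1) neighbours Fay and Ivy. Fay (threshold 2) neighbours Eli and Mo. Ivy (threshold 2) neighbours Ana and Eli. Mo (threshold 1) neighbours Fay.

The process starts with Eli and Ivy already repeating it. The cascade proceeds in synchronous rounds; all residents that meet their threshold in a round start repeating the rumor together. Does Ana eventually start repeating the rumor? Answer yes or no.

Round 1 — Eli, Ivy start repeating the rumor (initial).
Round 2 — checking thresholds:
  Ana: 1 of 1 neighbours ≥ 1, starts repeating the rumor.
  Fay: 1 of 2 neighbours < 2, below threshold.
Round 3 — no new spreads; cascade stops.

yes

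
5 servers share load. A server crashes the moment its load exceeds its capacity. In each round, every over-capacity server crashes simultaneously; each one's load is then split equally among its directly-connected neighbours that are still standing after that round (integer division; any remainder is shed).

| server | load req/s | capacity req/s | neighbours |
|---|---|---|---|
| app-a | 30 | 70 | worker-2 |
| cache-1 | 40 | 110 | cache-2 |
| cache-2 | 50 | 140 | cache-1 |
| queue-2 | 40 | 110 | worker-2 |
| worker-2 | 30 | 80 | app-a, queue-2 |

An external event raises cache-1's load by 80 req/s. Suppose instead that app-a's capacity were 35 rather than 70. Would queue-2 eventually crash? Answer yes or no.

no

With app-a's capacity at 35:
Round 1 — cache-1 at 120 > 110. cache-1 crashes.
  cache-1 sheds 120 req/s to cache-2: 120 each.
    cache-2: 50+120 = 170 > 140
Round 2 — cache-2 crashes.
  cache-2 sheds 170 req/s: no online neighbours, lost.
No further crashes.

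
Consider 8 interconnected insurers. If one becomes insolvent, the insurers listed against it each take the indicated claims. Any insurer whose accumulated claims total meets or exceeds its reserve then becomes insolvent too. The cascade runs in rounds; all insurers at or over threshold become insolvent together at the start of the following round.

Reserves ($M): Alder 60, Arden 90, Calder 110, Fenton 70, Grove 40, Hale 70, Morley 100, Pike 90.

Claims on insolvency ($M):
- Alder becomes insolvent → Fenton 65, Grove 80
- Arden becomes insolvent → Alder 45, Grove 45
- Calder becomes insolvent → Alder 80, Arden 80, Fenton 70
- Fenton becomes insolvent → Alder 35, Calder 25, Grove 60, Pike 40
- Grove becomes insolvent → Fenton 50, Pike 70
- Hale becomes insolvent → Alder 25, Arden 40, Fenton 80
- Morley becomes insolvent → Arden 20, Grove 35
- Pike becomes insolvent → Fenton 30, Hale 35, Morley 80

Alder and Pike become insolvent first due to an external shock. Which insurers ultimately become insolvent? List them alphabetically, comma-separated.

Alder, Fenton, Grove, Pike

Round 1 — Alder, Pike become insolvent (initial).
  Fenton: +65+30 → 95 ≥ 70
  Grove: +80 → 80 ≥ 40
  Hale: +35 → 35 < 70
  Morley: +80 → 80 < 100
Round 2 — Fenton, Grove become insolvent.
  Calder: +25 → 25 < 110
No further insolvencies.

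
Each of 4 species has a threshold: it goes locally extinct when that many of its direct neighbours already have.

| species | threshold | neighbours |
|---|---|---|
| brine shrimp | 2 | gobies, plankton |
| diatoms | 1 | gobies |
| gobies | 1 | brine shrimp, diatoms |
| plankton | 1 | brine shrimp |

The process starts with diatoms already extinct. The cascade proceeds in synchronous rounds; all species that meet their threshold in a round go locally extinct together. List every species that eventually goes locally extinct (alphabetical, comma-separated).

Round 1 — diatoms goes locally extinct (initial).
Round 2 — checking thresholds:
  gobies: 1 of 2 neighbours ≥ 1, goes locally extinct.
Round 3 — no new extinctions; cascade stops.

diatoms, gobies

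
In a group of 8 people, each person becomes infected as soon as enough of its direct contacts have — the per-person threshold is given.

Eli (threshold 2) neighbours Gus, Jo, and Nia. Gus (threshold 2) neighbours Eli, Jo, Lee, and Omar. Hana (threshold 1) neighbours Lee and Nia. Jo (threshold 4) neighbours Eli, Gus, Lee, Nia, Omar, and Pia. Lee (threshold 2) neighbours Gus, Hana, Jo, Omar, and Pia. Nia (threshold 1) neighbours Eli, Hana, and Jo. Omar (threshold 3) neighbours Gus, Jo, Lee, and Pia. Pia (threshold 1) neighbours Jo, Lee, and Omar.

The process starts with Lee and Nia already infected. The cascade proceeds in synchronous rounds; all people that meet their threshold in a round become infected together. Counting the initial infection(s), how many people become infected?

Round 1 — Lee, Nia become infected (initial).
Round 2 — checking thresholds:
  Eli: 1 of 3 neighbours < 2, holds.
  Gus: 1 of 4 neighbours < 2, holds.
  Hana: 2 of 2 neighbours ≥ 1, becomes infected.
  Jo: 2 of 6 neighbours < 4, holds.
  Omar: 1 of 4 neighbours < 3, holds.
  Pia: 1 of 3 neighbours ≥ 1, becomes infected.
Round 3 — no new infections; cascade stops.

4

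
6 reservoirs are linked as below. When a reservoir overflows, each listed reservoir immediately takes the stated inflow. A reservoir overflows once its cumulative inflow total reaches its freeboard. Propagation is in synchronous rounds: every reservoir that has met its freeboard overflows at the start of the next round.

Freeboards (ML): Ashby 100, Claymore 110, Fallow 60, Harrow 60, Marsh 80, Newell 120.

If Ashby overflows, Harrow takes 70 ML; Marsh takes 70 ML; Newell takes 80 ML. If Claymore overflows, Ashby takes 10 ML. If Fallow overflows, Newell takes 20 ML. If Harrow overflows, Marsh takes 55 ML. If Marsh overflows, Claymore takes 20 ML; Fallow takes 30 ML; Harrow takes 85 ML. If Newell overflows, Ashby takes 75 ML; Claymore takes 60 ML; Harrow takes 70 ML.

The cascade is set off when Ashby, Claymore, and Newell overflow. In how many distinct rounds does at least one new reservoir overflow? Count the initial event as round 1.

Round 1 — Ashby, Claymore, Newell overflow (initial).
  Harrow: +70+70 → 140 ≥ 60
  Marsh: +70 → 70 < 80
Round 2 — Harrow overflows.
  Marsh: +55 → 125 ≥ 80
Round 3 — Marsh overflows.
  Fallow: +30 → 30 < 60
No further overflows.

3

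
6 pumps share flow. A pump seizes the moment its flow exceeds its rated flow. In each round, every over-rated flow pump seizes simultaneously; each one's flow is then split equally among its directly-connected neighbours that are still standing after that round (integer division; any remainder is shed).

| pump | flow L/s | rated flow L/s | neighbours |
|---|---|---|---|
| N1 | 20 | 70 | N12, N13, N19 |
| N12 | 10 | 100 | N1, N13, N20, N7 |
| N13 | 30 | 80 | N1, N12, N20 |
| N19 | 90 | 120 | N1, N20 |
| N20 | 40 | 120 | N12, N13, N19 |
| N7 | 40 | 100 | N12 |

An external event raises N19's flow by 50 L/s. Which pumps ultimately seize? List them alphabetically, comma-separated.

Round 1 — N19 at 140 > 120. N19 seizes.
  N19 sheds 140 L/s to N1, N20: 70 each.
    N1: 20+70 = 90 > 70
    N20: 40+70 = 110 ≤ 120
Round 2 — N1 seizes.
  N1 sheds 90 L/s to N12, N13: 45 each.
    N12: 10+45 = 55 ≤ 100
    N13: 30+45 = 75 ≤ 80
No further seizures.

N1, N19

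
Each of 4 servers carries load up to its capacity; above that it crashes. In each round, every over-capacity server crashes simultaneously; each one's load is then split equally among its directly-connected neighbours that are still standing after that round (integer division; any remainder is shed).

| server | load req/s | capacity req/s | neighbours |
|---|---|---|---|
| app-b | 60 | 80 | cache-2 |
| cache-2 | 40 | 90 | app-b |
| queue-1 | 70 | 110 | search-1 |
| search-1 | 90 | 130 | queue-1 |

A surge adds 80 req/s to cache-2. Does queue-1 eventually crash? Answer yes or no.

no

Round 1 — cache-2 at 120 > 90. cache-2 crashes.
  cache-2 sheds 120 req/s to app-b: 120 each.
    app-b: 60+120 = 180 > 80
Round 2 — app-b crashes.
  app-b sheds 180 req/s: no online neighbours, lost.
No further crashes.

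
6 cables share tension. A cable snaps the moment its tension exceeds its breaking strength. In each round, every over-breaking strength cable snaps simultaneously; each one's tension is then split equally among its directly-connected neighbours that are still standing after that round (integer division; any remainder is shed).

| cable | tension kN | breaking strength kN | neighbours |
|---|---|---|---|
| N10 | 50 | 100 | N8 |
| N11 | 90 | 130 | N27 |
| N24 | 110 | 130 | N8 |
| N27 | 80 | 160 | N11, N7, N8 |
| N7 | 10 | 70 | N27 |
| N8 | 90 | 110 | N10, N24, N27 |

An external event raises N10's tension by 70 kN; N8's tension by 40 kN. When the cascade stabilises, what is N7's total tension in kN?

10

Round 1 — N10 at 120 > 100; N8 at 130 > 110. N10, N8 snap.
  N10 sheds 120 kN: no online neighbours, lost.
  N8 sheds 130 kN to N24, N27: 65 each.
    N24: 110+65 = 175 > 130
    N27: 80+65 = 145 ≤ 160
Round 2 — N24 snaps.
  N24 sheds 175 kN: no online neighbours, lost.
No further breaks.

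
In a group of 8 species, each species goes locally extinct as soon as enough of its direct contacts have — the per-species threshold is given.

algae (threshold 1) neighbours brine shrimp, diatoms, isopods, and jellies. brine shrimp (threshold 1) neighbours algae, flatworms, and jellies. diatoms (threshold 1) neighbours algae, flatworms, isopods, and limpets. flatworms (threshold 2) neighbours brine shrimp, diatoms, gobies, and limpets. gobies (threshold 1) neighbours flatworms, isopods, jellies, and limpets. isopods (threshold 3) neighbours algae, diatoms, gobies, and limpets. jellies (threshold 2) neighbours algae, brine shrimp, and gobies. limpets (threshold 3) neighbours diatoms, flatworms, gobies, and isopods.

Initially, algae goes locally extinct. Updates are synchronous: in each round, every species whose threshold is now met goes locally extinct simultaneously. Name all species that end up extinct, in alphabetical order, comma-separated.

algae, brine shrimp, diatoms, flatworms, gobies, isopods, jellies, limpets

Round 1 — algae goes locally extinct (initial).
Round 2 — checking thresholds:
  brine shrimp: 1 of 3 neighbours ≥ 1, goes locally extinct.
  diatoms: 1 of 4 neighbours ≥ 1, goes locally extinct.
  isopods: 1 of 4 neighbours < 3, holds.
  jellies: 1 of 3 neighbours < 2, holds.
Round 3 — checking thresholds:
  flatworms: 2 of 4 neighbours ≥ 2, goes locally extinct.
  isopods: 2 of 4 neighbours < 3, holds.
  jellies: 2 of 3 neighbours ≥ 2, goes locally extinct.
  limpets: 1 of 4 neighbours < 3, holds.
Round 4 — checking thresholds:
  gobies: 2 of 4 neighbours ≥ 1, goes locally extinct.
  isopods: 2 of 4 neighbours < 3, holds.
  limpets: 2 of 4 neighbours < 3, holds.
Round 5 — checking thresholds:
  isopods: 3 of 4 neighbours ≥ 3, goes locally extinct.
  limpets: 3 of 4 neighbours ≥ 3, goes locally extinct.
Round 6 — no new extinctions; cascade stops.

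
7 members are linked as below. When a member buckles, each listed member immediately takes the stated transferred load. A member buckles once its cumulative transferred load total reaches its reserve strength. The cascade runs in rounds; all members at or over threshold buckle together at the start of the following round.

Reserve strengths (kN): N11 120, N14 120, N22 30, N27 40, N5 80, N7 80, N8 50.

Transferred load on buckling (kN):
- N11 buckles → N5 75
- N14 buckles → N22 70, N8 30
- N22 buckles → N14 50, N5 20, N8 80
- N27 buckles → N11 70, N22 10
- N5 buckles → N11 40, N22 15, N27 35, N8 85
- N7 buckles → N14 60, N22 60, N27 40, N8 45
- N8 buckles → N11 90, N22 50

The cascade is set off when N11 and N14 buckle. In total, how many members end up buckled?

Round 1 — N11, N14 buckle (initial).
  N22: +70 → 70 ≥ 30
  N5: +75 → 75 < 80
  N8: +30 → 30 < 50
Round 2 — N22 buckles.
  N5: +20 → 95 ≥ 80
  N8: +80 → 110 ≥ 50
Round 3 — N5, N8 buckle.
  N27: +35 → 35 < 40
No further bucklings.

5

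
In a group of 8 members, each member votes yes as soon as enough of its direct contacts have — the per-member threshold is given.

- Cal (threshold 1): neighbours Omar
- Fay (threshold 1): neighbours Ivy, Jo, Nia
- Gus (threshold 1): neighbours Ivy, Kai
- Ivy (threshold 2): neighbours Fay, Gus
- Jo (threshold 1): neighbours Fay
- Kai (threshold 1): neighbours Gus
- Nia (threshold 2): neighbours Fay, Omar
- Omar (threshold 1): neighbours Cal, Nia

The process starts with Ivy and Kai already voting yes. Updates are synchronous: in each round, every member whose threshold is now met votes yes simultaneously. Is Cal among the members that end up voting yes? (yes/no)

Round 1 — Ivy, Kai vote yes (initial).
Round 2 — checking thresholds:
  Fay: 1 of 3 neighbours ≥ 1, votes yes.
  Gus: 2 of 2 neighbours ≥ 1, votes yes.
Round 3 — checking thresholds:
  Jo: 1 of 1 neighbours ≥ 1, votes yes.
  Nia: 1 of 2 neighbours < 2, below threshold.
Round 4 — no new yes votes; cascade stops.

no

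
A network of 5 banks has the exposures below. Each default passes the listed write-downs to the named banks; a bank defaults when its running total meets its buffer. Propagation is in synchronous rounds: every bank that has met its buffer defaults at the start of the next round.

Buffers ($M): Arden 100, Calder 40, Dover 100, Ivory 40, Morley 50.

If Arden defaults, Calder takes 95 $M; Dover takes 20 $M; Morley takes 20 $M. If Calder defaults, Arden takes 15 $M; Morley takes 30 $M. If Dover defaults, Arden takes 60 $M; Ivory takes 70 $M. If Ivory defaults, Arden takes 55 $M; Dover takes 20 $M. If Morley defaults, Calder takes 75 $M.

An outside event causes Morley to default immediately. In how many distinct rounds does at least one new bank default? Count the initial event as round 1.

2

Round 1 — Morley defaults (initial).
  Calder: +75 → 75 ≥ 40
Round 2 — Calder defaults.
  Arden: +15 → 15 < 100
No further defaults.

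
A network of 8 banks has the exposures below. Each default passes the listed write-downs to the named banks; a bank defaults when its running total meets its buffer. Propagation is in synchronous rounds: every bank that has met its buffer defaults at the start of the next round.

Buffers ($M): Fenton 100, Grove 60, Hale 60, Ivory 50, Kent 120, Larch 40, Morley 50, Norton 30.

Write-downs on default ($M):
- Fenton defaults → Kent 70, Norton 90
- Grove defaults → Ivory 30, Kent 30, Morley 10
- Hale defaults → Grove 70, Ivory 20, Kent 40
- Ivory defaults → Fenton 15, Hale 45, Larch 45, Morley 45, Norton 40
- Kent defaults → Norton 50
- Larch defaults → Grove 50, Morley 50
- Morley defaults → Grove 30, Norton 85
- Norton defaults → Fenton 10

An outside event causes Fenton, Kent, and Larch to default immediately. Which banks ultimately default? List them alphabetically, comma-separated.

Round 1 — Fenton, Kent, Larch default (initial).
  Grove: +50 → 50 < 60
  Morley: +50 → 50 ≥ 50
  Norton: +90+50 → 140 ≥ 30
Round 2 — Morley, Norton default.
  Grove: +30 → 80 ≥ 60
Round 3 — Grove defaults.
  Ivory: +30 → 30 < 50
No further defaults.

Fenton, Grove, Kent, Larch, Morley, Norton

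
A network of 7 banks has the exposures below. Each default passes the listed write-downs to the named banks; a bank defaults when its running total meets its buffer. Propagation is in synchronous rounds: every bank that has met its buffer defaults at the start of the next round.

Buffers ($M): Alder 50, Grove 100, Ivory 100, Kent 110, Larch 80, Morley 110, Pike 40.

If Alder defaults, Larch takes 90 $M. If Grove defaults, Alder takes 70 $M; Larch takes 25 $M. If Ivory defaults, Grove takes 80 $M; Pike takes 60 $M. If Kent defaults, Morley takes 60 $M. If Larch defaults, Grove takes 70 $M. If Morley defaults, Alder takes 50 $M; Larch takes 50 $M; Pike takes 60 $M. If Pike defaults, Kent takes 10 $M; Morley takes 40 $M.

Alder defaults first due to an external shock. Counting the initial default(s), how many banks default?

2

Round 1 — Alder defaults (initial).
  Larch: +90 → 90 ≥ 80
Round 2 — Larch defaults.
  Grove: +70 → 70 < 100
No further defaults.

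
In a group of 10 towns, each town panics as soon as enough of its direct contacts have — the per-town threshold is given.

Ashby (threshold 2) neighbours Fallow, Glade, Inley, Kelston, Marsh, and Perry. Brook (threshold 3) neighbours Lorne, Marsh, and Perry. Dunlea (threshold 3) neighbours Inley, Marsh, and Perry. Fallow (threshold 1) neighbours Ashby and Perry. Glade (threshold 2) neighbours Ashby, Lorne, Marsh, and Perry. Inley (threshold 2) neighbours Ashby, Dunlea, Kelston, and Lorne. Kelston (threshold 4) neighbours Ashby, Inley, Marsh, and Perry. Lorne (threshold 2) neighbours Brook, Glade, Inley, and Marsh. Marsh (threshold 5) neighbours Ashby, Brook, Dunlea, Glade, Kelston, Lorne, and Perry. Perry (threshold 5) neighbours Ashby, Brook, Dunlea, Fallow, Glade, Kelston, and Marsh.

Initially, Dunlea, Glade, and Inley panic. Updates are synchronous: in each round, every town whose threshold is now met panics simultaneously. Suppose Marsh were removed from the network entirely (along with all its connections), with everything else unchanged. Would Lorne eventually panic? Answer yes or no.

yes

With Marsh removed:
Round 1 — Dunlea, Glade, Inley panic (initial).
Round 2 — checking thresholds:
  Ashby: 2 of 5 neighbours ≥ 2, panics.
  Kelston: 1 of 3 neighbours < 4, holds.
  Lorne: 2 of 3 neighbours ≥ 2, panics.
  Perry: 2 of 6 neighbours < 5, holds.
Round 3 — checking thresholds:
  Brook: 1 of 2 neighbours < 3, holds.
  Fallow: 1 of 2 neighbours ≥ 1, panics.
  Kelston: 2 of 3 neighbours < 4, holds.
  Perry: 3 of 6 neighbours < 5, holds.
Round 4 — no new panics; cascade stops.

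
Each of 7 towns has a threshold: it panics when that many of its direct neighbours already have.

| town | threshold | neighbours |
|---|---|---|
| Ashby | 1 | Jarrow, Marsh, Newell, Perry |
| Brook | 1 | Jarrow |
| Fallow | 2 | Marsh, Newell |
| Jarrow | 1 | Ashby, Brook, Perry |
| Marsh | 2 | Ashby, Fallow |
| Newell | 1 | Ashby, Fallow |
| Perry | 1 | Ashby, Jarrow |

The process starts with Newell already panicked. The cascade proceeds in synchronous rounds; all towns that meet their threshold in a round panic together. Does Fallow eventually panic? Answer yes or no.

no

Round 1 — Newell panics (initial).
Round 2 — checking thresholds:
  Ashby: 1 of 4 neighbours ≥ 1, panics.
  Fallow: 1 of 2 neighbours < 2, not yet.
Round 3 — checking thresholds:
  Fallow: 1 of 2 neighbours < 2, not yet.
  Jarrow: 1 of 3 neighbours ≥ 1, panics.
  Marsh: 1 of 2 neighbours < 2, not yet.
  Perry: 1 of 2 neighbours ≥ 1, panics.
Round 4 — checking thresholds:
  Brook: 1 of 1 neighbours ≥ 1, panics.
  Fallow: 1 of 2 neighbours < 2, not yet.
  Marsh: 1 of 2 neighbours < 2, not yet.
Round 5 — no new panics; cascade stops.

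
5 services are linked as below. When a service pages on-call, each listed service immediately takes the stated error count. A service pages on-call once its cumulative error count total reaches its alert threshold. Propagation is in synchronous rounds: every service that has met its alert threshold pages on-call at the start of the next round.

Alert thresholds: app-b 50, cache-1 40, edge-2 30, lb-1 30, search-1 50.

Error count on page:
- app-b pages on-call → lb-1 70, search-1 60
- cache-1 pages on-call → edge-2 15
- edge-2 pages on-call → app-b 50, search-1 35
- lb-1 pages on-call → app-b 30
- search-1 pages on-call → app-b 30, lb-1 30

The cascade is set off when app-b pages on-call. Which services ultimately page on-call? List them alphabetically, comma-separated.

Round 1 — app-b pages on-call (initial).
  lb-1: +70 → 70 ≥ 30
  search-1: +60 → 60 ≥ 50
Round 2 — lb-1, search-1 page on-call.
No further pages.

app-b, lb-1, search-1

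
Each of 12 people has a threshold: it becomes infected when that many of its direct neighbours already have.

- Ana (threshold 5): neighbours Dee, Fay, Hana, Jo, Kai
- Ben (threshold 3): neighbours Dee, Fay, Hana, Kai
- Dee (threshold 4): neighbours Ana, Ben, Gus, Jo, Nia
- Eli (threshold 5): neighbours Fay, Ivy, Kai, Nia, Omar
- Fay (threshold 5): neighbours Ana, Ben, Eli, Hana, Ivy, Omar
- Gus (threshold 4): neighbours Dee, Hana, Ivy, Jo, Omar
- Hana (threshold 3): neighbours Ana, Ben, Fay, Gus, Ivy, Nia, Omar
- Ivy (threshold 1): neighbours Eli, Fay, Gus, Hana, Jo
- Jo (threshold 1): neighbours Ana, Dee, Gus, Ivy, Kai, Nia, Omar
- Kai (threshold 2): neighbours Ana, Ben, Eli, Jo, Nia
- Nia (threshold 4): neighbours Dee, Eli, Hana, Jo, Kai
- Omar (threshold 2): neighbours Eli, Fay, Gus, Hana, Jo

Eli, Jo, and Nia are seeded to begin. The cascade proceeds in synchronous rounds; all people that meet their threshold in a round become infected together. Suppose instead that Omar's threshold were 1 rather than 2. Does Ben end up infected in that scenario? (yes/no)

With Omar's threshold at 1:
Round 1 — Eli, Jo, Nia become infected (initial).
Round 2 — checking thresholds:
  Ana: 1 of 5 neighbours < 5, not yet.
  Dee: 2 of 5 neighbours < 4, not yet.
  Fay: 1 of 6 neighbours < 5, not yet.
  Gus: 1 of 5 neighbours < 4, not yet.
  Hana: 1 of 7 neighbours < 3, not yet.
  Ivy: 2 of 5 neighbours ≥ 1, becomes infected.
  Kai: 3 of 5 neighbours ≥ 2, becomes infected.
  Omar: 2 of 5 neighbours ≥ 1, becomes infected.
Round 3 — checking thresholds:
  Ana: 2 of 5 neighbours < 5, not yet.
  Ben: 1 of 4 neighbours < 3, not yet.
  Dee: 2 of 5 neighbours < 4, not yet.
  Fay: 3 of 6 neighbours < 5, not yet.
  Gus: 3 of 5 neighbours < 4, not yet.
  Hana: 3 of 7 neighbours ≥ 3, becomes infected.
Round 4 — checking thresholds:
  Ana: 3 of 5 neighbours < 5, not yet.
  Ben: 2 of 4 neighbours < 3, not yet.
  Dee: 2 of 5 neighbours < 4, not yet.
  Fay: 4 of 6 neighbours < 5, not yet.
  Gus: 4 of 5 neighbours ≥ 4, becomes infected.
Round 5 — no new infections; cascade stops.

no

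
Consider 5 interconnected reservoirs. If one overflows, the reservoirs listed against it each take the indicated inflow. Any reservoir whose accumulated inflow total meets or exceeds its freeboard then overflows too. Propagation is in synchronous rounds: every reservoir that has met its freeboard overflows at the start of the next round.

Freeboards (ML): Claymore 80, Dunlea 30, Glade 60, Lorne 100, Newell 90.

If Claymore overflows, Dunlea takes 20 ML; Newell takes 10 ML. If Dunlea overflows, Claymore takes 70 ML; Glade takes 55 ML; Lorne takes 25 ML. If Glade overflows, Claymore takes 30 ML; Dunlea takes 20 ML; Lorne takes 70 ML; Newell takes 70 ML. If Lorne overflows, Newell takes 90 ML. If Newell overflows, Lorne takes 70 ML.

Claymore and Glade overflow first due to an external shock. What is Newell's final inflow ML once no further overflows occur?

Round 1 — Claymore, Glade overflow (initial).
  Dunlea: +20+20 → 40 ≥ 30
  Lorne: +70 → 70 < 100
  Newell: +10+70 → 80 < 90
Round 2 — Dunlea overflows.
  Lorne: +25 → 95 < 100
No further overflows.

80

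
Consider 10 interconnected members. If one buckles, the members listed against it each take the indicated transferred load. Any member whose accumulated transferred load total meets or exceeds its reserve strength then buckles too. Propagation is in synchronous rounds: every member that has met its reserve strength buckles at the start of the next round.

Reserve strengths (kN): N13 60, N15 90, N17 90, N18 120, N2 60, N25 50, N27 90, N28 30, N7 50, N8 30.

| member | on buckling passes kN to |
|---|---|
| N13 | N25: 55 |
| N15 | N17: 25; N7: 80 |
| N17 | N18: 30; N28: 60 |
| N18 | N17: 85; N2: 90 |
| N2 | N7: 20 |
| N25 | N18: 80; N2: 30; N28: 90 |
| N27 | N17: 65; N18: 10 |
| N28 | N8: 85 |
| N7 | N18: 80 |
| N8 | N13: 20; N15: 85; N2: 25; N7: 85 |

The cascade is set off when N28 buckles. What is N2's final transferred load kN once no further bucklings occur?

25

Round 1 — N28 buckles (initial).
  N8: +85 → 85 ≥ 30
Round 2 — N8 buckles.
  N13: +20 → 20 < 60
  N15: +85 → 85 < 90
  N2: +25 → 25 < 60
  N7: +85 → 85 ≥ 50
Round 3 — N7 buckles.
  N18: +80 → 80 < 120
No further bucklings.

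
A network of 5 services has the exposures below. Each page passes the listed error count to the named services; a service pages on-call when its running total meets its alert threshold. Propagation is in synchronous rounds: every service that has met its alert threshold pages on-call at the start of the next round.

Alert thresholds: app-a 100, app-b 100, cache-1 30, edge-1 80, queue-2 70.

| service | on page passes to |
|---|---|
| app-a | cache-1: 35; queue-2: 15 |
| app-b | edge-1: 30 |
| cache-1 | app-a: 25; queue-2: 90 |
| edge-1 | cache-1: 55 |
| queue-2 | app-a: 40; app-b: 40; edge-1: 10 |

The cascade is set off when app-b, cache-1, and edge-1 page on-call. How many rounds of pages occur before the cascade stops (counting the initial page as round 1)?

2

Round 1 — app-b, cache-1, edge-1 page on-call (initial).
  app-a: +25 → 25 < 100
  queue-2: +90 → 90 ≥ 70
Round 2 — queue-2 pages on-call.
  app-a: +40 → 65 < 100
No further pages.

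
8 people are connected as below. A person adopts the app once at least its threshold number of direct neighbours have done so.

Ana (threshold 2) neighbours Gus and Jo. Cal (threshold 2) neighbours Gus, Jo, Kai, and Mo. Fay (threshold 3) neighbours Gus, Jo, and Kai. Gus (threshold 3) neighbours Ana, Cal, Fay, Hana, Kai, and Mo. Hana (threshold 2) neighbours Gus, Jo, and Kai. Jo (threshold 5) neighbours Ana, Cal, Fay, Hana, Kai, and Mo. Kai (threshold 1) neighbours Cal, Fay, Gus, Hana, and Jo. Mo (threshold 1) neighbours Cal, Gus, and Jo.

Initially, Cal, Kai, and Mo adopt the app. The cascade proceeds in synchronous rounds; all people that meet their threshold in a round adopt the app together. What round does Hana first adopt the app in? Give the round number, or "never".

Round 1 — Cal, Kai, Mo adopt the app (initial).
Round 2 — checking thresholds:
  Fay: 1 of 3 neighbours < 3, not yet.
  Gus: 3 of 6 neighbours ≥ 3, adopts the app.
  Hana: 1 of 3 neighbours < 2, not yet.
  Jo: 3 of 6 neighbours < 5, not yet.
Round 3 — checking thresholds:
  Ana: 1 of 2 neighbours < 2, not yet.
  Fay: 2 of 3 neighbours < 3, not yet.
  Hana: 2 of 3 neighbours ≥ 2, adopts the app.
  Jo: 3 of 6 neighbours < 5, not yet.
Round 4 — no new adoptions; cascade stops.

3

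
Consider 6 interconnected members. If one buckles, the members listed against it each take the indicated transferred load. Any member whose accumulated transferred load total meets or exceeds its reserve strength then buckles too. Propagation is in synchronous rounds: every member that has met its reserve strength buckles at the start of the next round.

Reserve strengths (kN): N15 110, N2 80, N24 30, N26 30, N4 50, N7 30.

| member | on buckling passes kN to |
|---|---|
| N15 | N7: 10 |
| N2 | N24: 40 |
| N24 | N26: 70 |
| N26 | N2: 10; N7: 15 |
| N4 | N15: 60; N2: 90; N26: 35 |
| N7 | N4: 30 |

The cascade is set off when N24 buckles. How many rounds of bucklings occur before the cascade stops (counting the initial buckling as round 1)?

Round 1 — N24 buckles (initial).
  N26: +70 → 70 ≥ 30
Round 2 — N26 buckles.
  N2: +10 → 10 < 80
  N7: +15 → 15 < 30
No further bucklings.

2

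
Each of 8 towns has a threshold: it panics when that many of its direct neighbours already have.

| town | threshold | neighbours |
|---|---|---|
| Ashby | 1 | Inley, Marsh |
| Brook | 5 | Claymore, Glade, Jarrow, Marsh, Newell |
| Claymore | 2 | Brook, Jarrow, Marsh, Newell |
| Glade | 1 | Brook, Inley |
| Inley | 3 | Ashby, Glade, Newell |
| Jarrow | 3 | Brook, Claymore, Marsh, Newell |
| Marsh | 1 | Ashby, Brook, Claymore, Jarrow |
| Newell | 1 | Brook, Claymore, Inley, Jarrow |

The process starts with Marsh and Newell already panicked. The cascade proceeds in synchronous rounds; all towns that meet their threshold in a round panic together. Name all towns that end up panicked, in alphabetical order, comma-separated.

Round 1 — Marsh, Newell panic (initial).
Round 2 — checking thresholds:
  Ashby: 1 of 2 neighbours ≥ 1, panics.
  Brook: 2 of 5 neighbours < 5, holds.
  Claymore: 2 of 4 neighbours ≥ 2, panics.
  Inley: 1 of 3 neighbours < 3, holds.
  Jarrow: 2 of 4 neighbours < 3, holds.
Round 3 — checking thresholds:
  Brook: 3 of 5 neighbours < 5, holds.
  Inley: 2 of 3 neighbours < 3, holds.
  Jarrow: 3 of 4 neighbours ≥ 3, panics.
Round 4 — no new panics; cascade stops.

Ashby, Claymore, Jarrow, Marsh, Newell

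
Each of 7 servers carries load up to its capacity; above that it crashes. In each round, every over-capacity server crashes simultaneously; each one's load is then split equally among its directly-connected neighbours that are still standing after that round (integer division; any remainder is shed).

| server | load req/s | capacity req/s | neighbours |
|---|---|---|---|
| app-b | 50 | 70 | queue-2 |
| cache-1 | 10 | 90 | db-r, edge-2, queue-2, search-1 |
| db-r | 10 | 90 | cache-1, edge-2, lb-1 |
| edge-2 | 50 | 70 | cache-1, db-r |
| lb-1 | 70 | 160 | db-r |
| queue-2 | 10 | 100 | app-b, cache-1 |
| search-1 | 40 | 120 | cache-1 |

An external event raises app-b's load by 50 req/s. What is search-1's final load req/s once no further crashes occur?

80

Round 1 — app-b at 100 > 70. app-b crashes.
  app-b sheds 100 req/s to queue-2: 100 each.
    queue-2: 10+100 = 110 > 100
Round 2 — queue-2 crashes.
  queue-2 sheds 110 req/s to cache-1: 110 each.
    cache-1: 10+110 = 120 > 90
Round 3 — cache-1 crashes.
  cache-1 sheds 120 req/s to db-r, edge-2, search-1: 40 each.
    db-r: 10+40 = 50 ≤ 90
    edge-2: 50+40 = 90 > 70
    search-1: 40+40 = 80 ≤ 120
Round 4 — edge-2 crashes.
  edge-2 sheds 90 req/s to db-r: 90 each.
    db-r: 50+90 = 140 > 90
Round 5 — db-r crashes.
  db-r sheds 140 req/s to lb-1: 140 each.
    lb-1: 70+140 = 210 > 160
Round 6 — lb-1 crashes.
  lb-1 sheds 210 req/s: no online neighbours, lost.
No further crashes.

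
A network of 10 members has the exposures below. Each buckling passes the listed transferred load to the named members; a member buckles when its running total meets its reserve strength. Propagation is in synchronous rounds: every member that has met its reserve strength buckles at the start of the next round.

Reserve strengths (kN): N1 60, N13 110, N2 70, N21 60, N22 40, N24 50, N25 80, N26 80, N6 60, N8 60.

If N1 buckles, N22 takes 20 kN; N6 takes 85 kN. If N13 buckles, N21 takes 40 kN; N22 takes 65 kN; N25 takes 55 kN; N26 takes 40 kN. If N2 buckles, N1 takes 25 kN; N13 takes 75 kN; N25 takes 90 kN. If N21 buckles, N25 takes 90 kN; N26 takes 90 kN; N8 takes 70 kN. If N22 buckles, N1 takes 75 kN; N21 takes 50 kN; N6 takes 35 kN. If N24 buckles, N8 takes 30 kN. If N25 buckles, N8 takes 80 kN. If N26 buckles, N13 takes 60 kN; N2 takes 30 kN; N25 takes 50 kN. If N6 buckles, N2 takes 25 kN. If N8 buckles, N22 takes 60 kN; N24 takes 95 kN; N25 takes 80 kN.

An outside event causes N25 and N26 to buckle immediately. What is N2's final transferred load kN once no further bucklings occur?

Round 1 — N25, N26 buckle (initial).
  N13: +60 → 60 < 110
  N2: +30 → 30 < 70
  N8: +80 → 80 ≥ 60
Round 2 — N8 buckles.
  N22: +60 → 60 ≥ 40
  N24: +95 → 95 ≥ 50
Round 3 — N22, N24 buckle.
  N1: +75 → 75 ≥ 60
  N21: +50 → 50 < 60
  N6: +35 → 35 < 60
Round 4 — N1 buckles.
  N6: +85 → 120 ≥ 60
Round 5 — N6 buckles.
  N2: +25 → 55 < 70
No further bucklings.

55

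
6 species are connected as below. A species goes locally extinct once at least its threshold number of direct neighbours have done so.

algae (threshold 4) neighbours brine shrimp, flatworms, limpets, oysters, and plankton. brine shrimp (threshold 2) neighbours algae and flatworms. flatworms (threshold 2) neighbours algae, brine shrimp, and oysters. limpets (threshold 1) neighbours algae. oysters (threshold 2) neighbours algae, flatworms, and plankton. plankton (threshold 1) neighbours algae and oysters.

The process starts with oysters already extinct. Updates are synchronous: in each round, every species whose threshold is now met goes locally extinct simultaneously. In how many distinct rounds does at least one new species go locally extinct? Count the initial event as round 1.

2

Round 1 — oysters goes locally extinct (initial).
Round 2 — checking thresholds:
  algae: 1 of 5 neighbours < 4, not yet.
  flatworms: 1 of 3 neighbours < 2, not yet.
  plankton: 1 of 2 neighbours ≥ 1, goes locally extinct.
Round 3 — no new extinctions; cascade stops.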